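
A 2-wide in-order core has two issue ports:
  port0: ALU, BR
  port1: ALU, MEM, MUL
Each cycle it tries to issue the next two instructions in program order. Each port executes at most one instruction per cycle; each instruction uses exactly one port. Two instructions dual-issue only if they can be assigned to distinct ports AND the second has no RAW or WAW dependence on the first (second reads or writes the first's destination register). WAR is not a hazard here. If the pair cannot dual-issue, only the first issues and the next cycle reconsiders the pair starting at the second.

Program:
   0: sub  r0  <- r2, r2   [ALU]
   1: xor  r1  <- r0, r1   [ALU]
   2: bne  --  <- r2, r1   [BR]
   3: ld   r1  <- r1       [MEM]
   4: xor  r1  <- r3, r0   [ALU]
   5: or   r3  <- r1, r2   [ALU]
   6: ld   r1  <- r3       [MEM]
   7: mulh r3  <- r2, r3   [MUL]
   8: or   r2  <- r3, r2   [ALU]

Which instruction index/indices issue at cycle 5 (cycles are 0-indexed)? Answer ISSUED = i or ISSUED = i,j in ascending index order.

#0 head=0: sub i0 RAW r0
#1 head=1: xor i1 RAW r1
#2 head=2: bne ld i2,i3 pair
#3 head=4: xor i4 RAW r1
#4 head=5: or i5 RAW r3
#5 head=6: ld i6 no-port MEM/MUL
#6 head=7: mulh i7 RAW r3
#7 head=8: or i8 tail

ISSUED = 6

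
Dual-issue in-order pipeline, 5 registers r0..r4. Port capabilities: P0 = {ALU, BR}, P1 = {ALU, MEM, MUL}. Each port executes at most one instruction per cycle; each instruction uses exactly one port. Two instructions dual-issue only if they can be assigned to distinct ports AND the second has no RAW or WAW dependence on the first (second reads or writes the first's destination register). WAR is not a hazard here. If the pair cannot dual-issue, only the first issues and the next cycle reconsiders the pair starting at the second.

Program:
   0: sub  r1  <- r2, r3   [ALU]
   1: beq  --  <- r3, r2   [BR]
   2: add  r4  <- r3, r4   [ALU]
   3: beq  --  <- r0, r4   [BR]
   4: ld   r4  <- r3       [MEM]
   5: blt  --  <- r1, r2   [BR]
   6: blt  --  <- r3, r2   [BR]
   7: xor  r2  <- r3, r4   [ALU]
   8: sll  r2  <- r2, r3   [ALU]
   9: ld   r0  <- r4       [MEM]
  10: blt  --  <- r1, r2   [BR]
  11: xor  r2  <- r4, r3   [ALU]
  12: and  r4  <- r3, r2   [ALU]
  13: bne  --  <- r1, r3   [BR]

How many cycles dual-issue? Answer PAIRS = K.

#0 head=0: sub;beq i0&i1 dual
#1 head=2: add i2 RAW r4
#2 head=3: beq;ld i3&i4 dual
#3 head=5: blt i5 no-port BR/BR
#4 head=6: blt;xor i6&i7 dual
#5 head=8: sll;ld i8&i9 dual
#6 head=10: blt;xor i10&i11 dual
#7 head=12: and;bne i12&i13 dual

PAIRS = 6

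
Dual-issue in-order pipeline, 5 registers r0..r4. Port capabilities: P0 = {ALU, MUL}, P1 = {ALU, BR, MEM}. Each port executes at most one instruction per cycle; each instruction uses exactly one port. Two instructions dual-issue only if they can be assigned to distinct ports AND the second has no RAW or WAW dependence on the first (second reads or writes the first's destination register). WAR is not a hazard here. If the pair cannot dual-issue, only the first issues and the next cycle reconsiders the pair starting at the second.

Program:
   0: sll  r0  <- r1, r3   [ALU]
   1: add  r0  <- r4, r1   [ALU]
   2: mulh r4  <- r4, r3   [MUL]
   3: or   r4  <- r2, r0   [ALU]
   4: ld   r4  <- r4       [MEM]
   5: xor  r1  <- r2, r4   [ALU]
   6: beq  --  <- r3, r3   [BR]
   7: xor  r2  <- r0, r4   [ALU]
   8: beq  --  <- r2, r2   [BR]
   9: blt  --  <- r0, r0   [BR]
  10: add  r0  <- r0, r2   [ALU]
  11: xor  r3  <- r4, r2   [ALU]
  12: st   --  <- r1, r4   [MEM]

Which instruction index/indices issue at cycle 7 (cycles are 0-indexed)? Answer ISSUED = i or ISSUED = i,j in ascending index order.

ISSUED = 9,10

0. sll.ALU @i0  | WAW r0
1. add.ALU;mulh.MUL @i1&i2  | dual
2. or.ALU @i3  | RAW+WAW r4
3. ld.MEM @i4  | RAW r4
4. xor.ALU;beq.BR @i5&i6  | dual
5. xor.ALU @i7  | RAW r2
6. beq.BR @i8  | no-port BR/BR
7. blt.BR;add.ALU @i9&i10  | dual
8. xor.ALU;st.MEM @i11&i12  | dual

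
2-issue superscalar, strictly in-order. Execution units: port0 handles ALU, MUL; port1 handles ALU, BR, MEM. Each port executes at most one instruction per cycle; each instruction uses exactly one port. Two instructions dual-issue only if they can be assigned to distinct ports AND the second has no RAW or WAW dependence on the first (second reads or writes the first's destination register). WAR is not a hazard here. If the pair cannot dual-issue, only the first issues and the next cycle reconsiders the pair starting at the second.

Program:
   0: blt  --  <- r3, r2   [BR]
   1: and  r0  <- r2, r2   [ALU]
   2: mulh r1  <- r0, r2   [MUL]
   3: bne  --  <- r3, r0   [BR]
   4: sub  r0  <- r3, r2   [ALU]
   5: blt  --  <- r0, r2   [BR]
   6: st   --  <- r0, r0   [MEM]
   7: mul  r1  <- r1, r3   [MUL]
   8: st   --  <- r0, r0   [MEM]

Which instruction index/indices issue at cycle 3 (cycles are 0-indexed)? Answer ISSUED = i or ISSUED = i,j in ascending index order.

0. blt+and @i0,i1  | pair
1. mulh+bne @i2,i3  | pair
2. sub @i4  | RAW r0
3. blt @i5  | no-port BR/MEM
4. st+mul @i6,i7  | pair
5. st @i8  | tail

ISSUED = 5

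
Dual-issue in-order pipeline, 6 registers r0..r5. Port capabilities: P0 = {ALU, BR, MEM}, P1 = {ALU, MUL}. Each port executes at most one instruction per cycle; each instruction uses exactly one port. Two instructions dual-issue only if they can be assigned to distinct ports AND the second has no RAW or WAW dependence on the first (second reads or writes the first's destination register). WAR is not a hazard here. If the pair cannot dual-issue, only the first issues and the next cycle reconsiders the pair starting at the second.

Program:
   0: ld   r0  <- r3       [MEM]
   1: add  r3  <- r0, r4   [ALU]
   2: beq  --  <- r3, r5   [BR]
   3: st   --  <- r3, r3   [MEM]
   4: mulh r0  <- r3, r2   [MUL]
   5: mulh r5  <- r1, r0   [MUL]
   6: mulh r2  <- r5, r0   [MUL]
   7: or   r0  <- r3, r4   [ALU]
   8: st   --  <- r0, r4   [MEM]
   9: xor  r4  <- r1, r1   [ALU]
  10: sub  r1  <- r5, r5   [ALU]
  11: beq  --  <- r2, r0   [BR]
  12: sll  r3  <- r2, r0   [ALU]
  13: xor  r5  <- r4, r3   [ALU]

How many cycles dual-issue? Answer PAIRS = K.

PAIRS = 4

#0 head=0: ld i0 RAW r0
#1 head=1: add i1 RAW r3
#2 head=2: beq i2 no-port BR/MEM
#3 head=3: st mulh i3+i4 pair
#4 head=5: mulh i5 no-port MUL/MUL
#5 head=6: mulh or i6+i7 pair
#6 head=8: st xor i8+i9 pair
#7 head=10: sub beq i10+i11 pair
#8 head=12: sll i12 RAW r3
#9 head=13: xor i13 tail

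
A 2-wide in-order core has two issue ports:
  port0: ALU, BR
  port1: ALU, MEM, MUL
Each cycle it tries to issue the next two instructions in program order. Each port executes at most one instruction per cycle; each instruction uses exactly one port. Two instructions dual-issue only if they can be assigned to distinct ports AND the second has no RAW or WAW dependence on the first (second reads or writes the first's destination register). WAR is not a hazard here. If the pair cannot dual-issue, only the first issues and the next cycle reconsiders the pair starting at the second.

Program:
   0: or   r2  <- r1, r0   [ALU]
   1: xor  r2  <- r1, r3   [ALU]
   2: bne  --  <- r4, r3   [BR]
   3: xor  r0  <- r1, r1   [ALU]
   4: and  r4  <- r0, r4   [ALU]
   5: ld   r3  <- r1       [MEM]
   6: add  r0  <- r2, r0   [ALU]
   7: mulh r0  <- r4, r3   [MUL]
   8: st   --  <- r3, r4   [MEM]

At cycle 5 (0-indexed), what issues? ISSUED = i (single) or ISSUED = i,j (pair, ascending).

ISSUED = 7

#0 head=0: or.ALU i0 WAW r2
#1 head=1: xor.ALU;bne.BR i1&i2 dual
#2 head=3: xor.ALU i3 RAW r0
#3 head=4: and.ALU;ld.MEM i4&i5 dual
#4 head=6: add.ALU i6 WAW r0
#5 head=7: mulh.MUL i7 no-port MUL/MEM
#6 head=8: st.MEM i8 tail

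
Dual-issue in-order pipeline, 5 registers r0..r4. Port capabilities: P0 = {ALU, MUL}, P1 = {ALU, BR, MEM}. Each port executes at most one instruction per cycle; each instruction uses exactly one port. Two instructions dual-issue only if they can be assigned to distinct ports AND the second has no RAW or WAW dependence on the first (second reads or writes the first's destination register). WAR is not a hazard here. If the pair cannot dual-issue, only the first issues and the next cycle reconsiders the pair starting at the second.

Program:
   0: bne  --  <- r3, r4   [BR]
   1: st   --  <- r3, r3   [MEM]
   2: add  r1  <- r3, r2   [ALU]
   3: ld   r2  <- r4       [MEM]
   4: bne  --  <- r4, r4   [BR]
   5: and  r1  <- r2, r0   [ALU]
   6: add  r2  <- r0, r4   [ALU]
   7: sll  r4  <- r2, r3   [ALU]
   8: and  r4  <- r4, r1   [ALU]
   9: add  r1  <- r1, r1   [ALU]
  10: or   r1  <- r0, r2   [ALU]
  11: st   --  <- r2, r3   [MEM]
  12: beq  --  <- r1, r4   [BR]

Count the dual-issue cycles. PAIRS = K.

c0: i0 bne  no-port BR/MEM
c1: i1,i2 st+add  dual
c2: i3 ld  no-port MEM/BR
c3: i4,i5 bne+and  dual
c4: i6 add  RAW r2
c5: i7 sll  RAW+WAW r4
c6: i8,i9 and+add  dual
c7: i10,i11 or+st  dual
c8: i12 beq  tail

PAIRS = 4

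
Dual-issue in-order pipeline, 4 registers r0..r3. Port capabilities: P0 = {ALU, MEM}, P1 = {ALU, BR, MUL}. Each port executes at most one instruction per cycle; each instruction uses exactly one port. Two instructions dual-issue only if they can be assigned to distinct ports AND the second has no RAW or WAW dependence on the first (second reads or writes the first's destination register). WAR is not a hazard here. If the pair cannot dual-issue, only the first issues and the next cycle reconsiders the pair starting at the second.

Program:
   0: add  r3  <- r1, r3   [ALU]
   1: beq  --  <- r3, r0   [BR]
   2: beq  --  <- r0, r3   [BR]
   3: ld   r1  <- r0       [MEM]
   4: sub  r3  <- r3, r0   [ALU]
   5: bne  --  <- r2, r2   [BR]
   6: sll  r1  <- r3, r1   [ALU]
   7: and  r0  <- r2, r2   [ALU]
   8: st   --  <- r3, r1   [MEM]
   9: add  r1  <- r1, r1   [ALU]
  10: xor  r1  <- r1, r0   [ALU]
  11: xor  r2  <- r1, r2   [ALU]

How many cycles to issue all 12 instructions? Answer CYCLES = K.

CYCLES = 8

[0] i0  add  -- RAW r3
[1] i1  beq  -- no-port BR/BR
[2] i2&i3  beq+ld  -- pair
[3] i4&i5  sub+bne  -- pair
[4] i6&i7  sll+and  -- pair
[5] i8&i9  st+add  -- pair
[6] i10  xor  -- RAW r1
[7] i11  xor  -- tail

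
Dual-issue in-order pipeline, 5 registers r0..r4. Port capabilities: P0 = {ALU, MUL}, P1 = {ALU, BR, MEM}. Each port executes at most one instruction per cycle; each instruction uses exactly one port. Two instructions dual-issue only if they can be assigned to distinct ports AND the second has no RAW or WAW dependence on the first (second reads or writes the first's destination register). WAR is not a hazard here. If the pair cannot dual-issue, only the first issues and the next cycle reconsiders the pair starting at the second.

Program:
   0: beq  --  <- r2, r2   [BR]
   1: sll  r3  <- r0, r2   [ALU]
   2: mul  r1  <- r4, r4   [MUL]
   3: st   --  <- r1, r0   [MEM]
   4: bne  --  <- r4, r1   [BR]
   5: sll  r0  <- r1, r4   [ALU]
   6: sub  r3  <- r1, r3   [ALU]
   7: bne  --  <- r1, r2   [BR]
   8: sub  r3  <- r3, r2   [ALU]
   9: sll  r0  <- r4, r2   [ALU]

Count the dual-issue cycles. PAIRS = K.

0. beq.BR/sll.ALU @i0&i1  | 2-wide
1. mul.MUL @i2  | RAW r1
2. st.MEM @i3  | no-port MEM/BR
3. bne.BR/sll.ALU @i4&i5  | 2-wide
4. sub.ALU/bne.BR @i6&i7  | 2-wide
5. sub.ALU/sll.ALU @i8&i9  | 2-wide

PAIRS = 4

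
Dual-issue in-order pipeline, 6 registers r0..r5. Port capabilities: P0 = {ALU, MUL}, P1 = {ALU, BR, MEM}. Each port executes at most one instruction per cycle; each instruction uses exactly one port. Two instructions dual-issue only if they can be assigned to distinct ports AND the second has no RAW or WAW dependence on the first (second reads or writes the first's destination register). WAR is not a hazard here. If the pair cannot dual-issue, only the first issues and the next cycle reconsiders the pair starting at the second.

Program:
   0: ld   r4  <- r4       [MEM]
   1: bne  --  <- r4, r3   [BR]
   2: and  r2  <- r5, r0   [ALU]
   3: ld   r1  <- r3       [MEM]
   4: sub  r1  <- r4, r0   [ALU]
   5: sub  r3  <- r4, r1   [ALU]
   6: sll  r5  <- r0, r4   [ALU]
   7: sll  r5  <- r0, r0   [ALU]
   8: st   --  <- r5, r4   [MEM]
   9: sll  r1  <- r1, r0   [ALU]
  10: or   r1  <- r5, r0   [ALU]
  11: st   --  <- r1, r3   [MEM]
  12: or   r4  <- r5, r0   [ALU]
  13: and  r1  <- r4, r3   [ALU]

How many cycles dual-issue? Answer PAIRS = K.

0. ld @i0  | no-port MEM/BR
1. bne;and @i1/i2  | dual
2. ld @i3  | WAW r1
3. sub @i4  | RAW r1
4. sub;sll @i5/i6  | dual
5. sll @i7  | RAW r5
6. st;sll @i8/i9  | dual
7. or @i10  | RAW r1
8. st;or @i11/i12  | dual
9. and @i13  | tail

PAIRS = 4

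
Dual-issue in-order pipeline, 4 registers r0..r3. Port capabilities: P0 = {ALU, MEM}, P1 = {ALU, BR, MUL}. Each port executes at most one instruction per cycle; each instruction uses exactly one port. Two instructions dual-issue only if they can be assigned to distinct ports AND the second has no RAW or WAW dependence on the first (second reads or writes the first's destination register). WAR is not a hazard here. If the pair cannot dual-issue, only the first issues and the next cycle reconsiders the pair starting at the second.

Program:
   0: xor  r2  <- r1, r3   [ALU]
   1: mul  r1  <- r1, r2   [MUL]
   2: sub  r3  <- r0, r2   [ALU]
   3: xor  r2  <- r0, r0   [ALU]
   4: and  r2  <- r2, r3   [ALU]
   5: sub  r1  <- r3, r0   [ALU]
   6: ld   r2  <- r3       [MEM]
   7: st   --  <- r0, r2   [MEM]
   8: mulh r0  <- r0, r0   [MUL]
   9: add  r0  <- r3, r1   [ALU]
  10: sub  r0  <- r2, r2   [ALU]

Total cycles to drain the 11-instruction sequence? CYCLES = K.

CYCLES = 8

c0: i0 xor  RAW r2
c1: i1,i2 mul/sub  2-wide
c2: i3 xor  RAW+WAW r2
c3: i4,i5 and/sub  2-wide
c4: i6 ld  no-port MEM/MEM
c5: i7,i8 st/mulh  2-wide
c6: i9 add  WAW r0
c7: i10 sub  tail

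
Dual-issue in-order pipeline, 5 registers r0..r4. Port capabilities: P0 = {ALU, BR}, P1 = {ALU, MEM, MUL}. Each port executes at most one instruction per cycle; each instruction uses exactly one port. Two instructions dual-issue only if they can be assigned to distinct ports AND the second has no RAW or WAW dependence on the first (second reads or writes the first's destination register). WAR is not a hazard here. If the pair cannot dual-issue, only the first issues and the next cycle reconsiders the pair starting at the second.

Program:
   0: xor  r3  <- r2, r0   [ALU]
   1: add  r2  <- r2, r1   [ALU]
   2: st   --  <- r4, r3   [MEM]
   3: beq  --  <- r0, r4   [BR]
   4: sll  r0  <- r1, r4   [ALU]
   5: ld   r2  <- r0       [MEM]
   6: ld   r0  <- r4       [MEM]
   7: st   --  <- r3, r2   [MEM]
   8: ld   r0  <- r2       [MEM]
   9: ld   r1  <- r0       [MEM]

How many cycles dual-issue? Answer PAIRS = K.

PAIRS = 2

c0: i0+i1 xor.ALU add.ALU  pair
c1: i2+i3 st.MEM beq.BR  pair
c2: i4 sll.ALU  RAW r0
c3: i5 ld.MEM  no-port MEM/MEM
c4: i6 ld.MEM  no-port MEM/MEM
c5: i7 st.MEM  no-port MEM/MEM
c6: i8 ld.MEM  no-port MEM/MEM
c7: i9 ld.MEM  tail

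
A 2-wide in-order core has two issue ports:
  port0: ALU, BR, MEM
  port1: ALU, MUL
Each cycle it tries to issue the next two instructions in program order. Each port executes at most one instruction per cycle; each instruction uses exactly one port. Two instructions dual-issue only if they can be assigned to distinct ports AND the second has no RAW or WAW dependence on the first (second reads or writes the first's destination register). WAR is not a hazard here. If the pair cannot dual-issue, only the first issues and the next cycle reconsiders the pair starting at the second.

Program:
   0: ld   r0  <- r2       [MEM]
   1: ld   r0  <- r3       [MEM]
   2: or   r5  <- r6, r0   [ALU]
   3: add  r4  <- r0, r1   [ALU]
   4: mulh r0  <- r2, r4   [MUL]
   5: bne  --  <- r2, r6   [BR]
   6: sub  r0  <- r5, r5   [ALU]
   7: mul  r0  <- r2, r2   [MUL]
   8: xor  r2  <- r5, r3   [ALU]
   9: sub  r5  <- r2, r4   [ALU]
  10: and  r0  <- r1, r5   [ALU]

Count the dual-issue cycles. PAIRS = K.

PAIRS = 3

t=0 i0:ld.MEM ; no-port MEM/MEM
t=1 i1:ld.MEM ; RAW r0
t=2 i2/i3:or.ALU add.ALU ; 2-wide
t=3 i4/i5:mulh.MUL bne.BR ; 2-wide
t=4 i6:sub.ALU ; WAW r0
t=5 i7/i8:mul.MUL xor.ALU ; 2-wide
t=6 i9:sub.ALU ; RAW r5
t=7 i10:and.ALU ; tail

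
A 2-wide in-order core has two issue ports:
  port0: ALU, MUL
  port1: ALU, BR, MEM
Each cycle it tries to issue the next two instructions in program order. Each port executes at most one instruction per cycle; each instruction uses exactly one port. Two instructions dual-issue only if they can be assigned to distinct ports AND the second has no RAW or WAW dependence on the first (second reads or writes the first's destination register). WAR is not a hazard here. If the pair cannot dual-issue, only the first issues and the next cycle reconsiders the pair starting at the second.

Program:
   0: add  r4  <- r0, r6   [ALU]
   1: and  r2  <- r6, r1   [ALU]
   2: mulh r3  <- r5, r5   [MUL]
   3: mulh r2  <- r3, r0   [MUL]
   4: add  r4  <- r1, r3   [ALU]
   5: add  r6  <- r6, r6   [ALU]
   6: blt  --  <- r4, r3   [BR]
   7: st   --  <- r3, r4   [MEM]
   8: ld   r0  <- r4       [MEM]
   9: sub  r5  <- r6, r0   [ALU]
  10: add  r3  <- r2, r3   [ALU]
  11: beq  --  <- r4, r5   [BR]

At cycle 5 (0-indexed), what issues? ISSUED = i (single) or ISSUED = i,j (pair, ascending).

c0: i0/i1 add.ALU and.ALU  2-wide
c1: i2 mulh.MUL  no-port MUL/MUL
c2: i3/i4 mulh.MUL add.ALU  2-wide
c3: i5/i6 add.ALU blt.BR  2-wide
c4: i7 st.MEM  no-port MEM/MEM
c5: i8 ld.MEM  RAW r0
c6: i9/i10 sub.ALU add.ALU  2-wide
c7: i11 beq.BR  tail

ISSUED = 8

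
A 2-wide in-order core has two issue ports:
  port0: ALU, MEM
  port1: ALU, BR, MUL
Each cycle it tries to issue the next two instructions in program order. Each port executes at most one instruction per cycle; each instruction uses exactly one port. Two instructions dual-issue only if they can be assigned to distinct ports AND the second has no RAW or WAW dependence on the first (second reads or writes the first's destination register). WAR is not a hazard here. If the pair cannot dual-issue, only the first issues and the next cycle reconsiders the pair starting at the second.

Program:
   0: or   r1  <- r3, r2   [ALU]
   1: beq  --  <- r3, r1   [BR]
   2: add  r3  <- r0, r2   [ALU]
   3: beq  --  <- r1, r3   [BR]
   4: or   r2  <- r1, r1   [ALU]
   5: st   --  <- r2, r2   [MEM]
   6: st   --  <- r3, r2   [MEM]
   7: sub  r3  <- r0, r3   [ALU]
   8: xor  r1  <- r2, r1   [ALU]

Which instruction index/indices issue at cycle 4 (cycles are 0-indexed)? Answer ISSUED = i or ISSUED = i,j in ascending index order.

ISSUED = 6,7

#0 head=0: or i0 RAW r1
#1 head=1: beq/add i1/i2 2-wide
#2 head=3: beq/or i3/i4 2-wide
#3 head=5: st i5 no-port MEM/MEM
#4 head=6: st/sub i6/i7 2-wide
#5 head=8: xor i8 tail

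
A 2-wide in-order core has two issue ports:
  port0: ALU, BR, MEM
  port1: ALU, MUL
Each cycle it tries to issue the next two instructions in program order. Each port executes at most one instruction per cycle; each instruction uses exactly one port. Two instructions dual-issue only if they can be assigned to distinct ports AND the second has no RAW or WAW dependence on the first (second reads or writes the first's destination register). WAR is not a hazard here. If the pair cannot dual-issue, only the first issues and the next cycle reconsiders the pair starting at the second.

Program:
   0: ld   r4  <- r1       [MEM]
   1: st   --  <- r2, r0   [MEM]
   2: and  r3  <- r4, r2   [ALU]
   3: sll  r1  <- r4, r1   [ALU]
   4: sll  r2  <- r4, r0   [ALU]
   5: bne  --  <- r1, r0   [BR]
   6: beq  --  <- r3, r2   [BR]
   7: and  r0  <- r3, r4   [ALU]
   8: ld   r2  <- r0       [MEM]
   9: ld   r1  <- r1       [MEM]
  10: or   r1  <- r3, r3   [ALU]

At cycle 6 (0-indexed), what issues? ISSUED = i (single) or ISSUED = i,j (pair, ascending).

ISSUED = 9

0. ld @i0  | no-port MEM/MEM
1. st/and @i1/i2  | pair
2. sll/sll @i3/i4  | pair
3. bne @i5  | no-port BR/BR
4. beq/and @i6/i7  | pair
5. ld @i8  | no-port MEM/MEM
6. ld @i9  | WAW r1
7. or @i10  | tail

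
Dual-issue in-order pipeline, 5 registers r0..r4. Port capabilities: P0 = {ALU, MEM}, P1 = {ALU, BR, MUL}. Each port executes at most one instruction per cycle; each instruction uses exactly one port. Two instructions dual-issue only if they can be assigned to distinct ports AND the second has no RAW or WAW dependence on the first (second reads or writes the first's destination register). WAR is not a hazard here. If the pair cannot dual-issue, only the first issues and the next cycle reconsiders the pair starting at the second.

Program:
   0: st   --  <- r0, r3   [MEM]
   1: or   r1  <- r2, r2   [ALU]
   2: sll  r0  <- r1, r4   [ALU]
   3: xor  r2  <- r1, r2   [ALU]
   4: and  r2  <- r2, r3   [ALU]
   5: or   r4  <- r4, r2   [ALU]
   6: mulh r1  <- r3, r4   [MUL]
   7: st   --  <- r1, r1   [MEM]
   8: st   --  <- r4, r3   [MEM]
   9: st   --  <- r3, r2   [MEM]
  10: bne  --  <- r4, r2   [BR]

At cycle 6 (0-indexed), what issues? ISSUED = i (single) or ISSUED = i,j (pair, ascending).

ISSUED = 8

[0] i0,i1  st.MEM+or.ALU  -- 2-wide
[1] i2,i3  sll.ALU+xor.ALU  -- 2-wide
[2] i4  and.ALU  -- RAW r2
[3] i5  or.ALU  -- RAW r4
[4] i6  mulh.MUL  -- RAW r1
[5] i7  st.MEM  -- no-port MEM/MEM
[6] i8  st.MEM  -- no-port MEM/MEM
[7] i9,i10  st.MEM+bne.BR  -- 2-wide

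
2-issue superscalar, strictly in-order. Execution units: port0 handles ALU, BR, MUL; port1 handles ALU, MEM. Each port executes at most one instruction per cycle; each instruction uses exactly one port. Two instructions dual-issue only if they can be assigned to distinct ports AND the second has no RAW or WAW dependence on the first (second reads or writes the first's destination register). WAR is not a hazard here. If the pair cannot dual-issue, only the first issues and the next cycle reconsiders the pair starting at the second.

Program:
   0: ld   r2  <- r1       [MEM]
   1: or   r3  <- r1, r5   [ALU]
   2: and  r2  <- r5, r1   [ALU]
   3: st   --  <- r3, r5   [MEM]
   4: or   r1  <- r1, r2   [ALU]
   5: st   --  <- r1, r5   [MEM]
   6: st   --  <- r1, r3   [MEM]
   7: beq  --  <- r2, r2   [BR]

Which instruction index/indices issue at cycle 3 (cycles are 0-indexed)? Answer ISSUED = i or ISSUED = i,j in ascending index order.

#0 head=0: ld.MEM or.ALU i0+i1 pair
#1 head=2: and.ALU st.MEM i2+i3 pair
#2 head=4: or.ALU i4 RAW r1
#3 head=5: st.MEM i5 no-port MEM/MEM
#4 head=6: st.MEM beq.BR i6+i7 pair

ISSUED = 5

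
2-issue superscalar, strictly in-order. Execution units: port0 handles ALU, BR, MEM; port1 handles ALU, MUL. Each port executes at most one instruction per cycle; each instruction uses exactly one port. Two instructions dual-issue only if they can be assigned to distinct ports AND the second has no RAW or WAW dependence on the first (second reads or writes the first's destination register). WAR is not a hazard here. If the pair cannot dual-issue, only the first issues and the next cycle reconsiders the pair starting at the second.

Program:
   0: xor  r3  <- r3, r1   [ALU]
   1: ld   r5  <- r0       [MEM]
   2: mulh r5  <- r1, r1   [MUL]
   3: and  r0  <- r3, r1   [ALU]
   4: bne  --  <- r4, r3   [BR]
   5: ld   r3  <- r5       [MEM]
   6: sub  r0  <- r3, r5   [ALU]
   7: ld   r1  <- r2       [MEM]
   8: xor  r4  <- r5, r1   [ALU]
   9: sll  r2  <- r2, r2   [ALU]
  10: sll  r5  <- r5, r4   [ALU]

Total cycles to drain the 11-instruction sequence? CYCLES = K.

  cy0 -> i0/i1 (xor.ALU ld.MEM) 2-wide
  cy1 -> i2/i3 (mulh.MUL and.ALU) 2-wide
  cy2 -> i4 (bne.BR) no-port BR/MEM
  cy3 -> i5 (ld.MEM) RAW r3
  cy4 -> i6/i7 (sub.ALU ld.MEM) 2-wide
  cy5 -> i8/i9 (xor.ALU sll.ALU) 2-wide
  cy6 -> i10 (sll.ALU) tail

CYCLES = 7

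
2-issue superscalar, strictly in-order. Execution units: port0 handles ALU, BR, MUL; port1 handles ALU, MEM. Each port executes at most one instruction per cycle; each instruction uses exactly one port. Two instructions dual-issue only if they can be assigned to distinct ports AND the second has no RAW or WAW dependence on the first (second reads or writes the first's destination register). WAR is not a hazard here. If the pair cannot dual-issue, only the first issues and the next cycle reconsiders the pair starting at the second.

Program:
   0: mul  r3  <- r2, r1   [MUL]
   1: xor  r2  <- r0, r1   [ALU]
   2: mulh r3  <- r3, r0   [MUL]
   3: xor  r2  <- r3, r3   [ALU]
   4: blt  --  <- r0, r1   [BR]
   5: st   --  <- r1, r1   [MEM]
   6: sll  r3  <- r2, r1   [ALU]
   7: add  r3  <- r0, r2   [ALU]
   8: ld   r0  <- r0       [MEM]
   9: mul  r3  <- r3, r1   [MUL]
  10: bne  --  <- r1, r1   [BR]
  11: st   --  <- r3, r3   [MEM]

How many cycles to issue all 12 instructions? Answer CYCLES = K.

  cy0 -> i0/i1 (mul/xor) pair
  cy1 -> i2 (mulh) RAW r3
  cy2 -> i3/i4 (xor/blt) pair
  cy3 -> i5/i6 (st/sll) pair
  cy4 -> i7/i8 (add/ld) pair
  cy5 -> i9 (mul) no-port MUL/BR
  cy6 -> i10/i11 (bne/st) pair

CYCLES = 7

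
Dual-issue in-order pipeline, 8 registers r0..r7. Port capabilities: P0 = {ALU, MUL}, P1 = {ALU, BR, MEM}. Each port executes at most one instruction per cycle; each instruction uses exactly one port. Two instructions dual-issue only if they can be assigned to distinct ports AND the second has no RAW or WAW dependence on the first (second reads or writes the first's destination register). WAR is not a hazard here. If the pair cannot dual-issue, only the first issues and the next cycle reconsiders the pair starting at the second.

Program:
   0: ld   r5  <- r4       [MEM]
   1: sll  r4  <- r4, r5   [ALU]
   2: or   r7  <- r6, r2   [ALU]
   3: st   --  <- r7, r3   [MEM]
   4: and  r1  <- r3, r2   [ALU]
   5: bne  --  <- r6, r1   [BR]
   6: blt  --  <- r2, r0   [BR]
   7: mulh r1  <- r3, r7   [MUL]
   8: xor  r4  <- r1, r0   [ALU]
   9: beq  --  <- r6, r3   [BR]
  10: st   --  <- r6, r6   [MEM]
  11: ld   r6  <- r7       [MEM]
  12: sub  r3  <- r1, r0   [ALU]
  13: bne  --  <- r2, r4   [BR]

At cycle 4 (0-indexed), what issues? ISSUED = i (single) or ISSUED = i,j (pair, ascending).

ISSUED = 6,7

#0 head=0: ld i0 RAW r5
#1 head=1: sll/or i1&i2 pair
#2 head=3: st/and i3&i4 pair
#3 head=5: bne i5 no-port BR/BR
#4 head=6: blt/mulh i6&i7 pair
#5 head=8: xor/beq i8&i9 pair
#6 head=10: st i10 no-port MEM/MEM
#7 head=11: ld/sub i11&i12 pair
#8 head=13: bne i13 tail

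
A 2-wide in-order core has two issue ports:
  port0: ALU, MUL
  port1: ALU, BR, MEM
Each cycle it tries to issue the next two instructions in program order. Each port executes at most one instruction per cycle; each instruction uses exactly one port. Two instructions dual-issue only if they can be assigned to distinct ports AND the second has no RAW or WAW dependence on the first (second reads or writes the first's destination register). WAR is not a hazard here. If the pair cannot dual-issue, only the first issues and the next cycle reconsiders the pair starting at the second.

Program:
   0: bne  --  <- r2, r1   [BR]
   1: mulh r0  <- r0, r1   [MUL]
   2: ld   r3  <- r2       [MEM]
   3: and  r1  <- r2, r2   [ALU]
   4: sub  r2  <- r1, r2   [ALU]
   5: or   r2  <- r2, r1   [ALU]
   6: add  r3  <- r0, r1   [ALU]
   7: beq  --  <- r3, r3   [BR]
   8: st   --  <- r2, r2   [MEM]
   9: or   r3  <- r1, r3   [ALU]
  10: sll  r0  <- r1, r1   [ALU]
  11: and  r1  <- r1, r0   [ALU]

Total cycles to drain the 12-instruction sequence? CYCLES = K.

[0] i0,i1  bne.BR;mulh.MUL  -- pair
[1] i2,i3  ld.MEM;and.ALU  -- pair
[2] i4  sub.ALU  -- RAW+WAW r2
[3] i5,i6  or.ALU;add.ALU  -- pair
[4] i7  beq.BR  -- no-port BR/MEM
[5] i8,i9  st.MEM;or.ALU  -- pair
[6] i10  sll.ALU  -- RAW r0
[7] i11  and.ALU  -- tail

CYCLES = 8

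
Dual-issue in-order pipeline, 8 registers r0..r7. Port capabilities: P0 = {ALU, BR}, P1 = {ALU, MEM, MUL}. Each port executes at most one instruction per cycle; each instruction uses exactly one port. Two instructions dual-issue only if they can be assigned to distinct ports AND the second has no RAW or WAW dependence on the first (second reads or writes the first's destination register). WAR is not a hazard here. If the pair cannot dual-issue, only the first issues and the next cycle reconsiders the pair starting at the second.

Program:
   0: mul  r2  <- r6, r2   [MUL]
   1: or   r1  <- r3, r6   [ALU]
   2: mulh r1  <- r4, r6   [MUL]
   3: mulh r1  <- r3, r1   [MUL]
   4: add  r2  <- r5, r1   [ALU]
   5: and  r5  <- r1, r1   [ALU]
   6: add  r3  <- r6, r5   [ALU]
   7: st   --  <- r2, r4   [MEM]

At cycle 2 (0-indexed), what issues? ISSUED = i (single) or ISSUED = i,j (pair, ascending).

#0 head=0: mul/or i0+i1 2-wide
#1 head=2: mulh i2 no-port MUL/MUL
#2 head=3: mulh i3 RAW r1
#3 head=4: add/and i4+i5 2-wide
#4 head=6: add/st i6+i7 2-wide

ISSUED = 3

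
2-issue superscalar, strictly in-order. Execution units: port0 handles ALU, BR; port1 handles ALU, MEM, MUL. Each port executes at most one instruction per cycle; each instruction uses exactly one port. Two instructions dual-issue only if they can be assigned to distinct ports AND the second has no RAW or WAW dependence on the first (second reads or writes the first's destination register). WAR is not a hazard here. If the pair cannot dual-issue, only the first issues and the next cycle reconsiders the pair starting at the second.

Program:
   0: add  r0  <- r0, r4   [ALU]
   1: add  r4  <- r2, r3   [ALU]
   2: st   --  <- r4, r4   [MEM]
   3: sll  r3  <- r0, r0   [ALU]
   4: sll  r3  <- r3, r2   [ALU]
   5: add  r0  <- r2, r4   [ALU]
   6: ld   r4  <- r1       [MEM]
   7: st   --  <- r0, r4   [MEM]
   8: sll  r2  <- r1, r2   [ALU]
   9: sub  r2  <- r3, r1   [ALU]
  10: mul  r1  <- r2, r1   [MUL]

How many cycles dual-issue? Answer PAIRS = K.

#0 head=0: add.ALU+add.ALU i0/i1 2-wide
#1 head=2: st.MEM+sll.ALU i2/i3 2-wide
#2 head=4: sll.ALU+add.ALU i4/i5 2-wide
#3 head=6: ld.MEM i6 no-port MEM/MEM
#4 head=7: st.MEM+sll.ALU i7/i8 2-wide
#5 head=9: sub.ALU i9 RAW r2
#6 head=10: mul.MUL i10 tail

PAIRS = 4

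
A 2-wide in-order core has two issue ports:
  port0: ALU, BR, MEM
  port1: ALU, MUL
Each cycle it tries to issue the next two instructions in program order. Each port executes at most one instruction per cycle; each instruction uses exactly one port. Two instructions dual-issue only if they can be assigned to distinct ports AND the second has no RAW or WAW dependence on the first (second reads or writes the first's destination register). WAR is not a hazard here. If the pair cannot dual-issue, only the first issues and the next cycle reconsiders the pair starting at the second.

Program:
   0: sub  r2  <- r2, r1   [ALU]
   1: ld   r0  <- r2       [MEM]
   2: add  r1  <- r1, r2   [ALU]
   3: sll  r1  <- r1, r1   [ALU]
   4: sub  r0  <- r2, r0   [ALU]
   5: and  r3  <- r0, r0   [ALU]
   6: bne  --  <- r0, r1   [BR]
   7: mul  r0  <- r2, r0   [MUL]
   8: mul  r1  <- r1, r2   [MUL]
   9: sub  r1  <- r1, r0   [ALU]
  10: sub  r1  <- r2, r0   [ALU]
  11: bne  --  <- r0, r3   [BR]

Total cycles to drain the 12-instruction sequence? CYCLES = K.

CYCLES = 8

[0] i0  sub  -- RAW r2
[1] i1+i2  ld;add  -- dual
[2] i3+i4  sll;sub  -- dual
[3] i5+i6  and;bne  -- dual
[4] i7  mul  -- no-port MUL/MUL
[5] i8  mul  -- RAW+WAW r1
[6] i9  sub  -- WAW r1
[7] i10+i11  sub;bne  -- dual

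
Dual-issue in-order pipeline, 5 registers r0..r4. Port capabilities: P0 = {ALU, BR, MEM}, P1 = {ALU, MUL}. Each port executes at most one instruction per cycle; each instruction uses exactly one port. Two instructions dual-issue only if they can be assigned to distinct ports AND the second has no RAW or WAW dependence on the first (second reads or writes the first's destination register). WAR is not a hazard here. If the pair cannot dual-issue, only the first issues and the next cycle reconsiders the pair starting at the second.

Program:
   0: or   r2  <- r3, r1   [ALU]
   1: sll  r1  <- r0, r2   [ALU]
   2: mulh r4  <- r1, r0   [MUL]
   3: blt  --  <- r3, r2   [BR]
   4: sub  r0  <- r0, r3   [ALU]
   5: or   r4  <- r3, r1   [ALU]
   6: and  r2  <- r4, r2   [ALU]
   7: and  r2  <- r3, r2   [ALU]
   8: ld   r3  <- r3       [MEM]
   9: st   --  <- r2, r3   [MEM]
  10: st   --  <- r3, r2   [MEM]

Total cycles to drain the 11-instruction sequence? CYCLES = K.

CYCLES = 8

#0 head=0: or.ALU i0 RAW r2
#1 head=1: sll.ALU i1 RAW r1
#2 head=2: mulh.MUL blt.BR i2+i3 dual
#3 head=4: sub.ALU or.ALU i4+i5 dual
#4 head=6: and.ALU i6 RAW+WAW r2
#5 head=7: and.ALU ld.MEM i7+i8 dual
#6 head=9: st.MEM i9 no-port MEM/MEM
#7 head=10: st.MEM i10 tail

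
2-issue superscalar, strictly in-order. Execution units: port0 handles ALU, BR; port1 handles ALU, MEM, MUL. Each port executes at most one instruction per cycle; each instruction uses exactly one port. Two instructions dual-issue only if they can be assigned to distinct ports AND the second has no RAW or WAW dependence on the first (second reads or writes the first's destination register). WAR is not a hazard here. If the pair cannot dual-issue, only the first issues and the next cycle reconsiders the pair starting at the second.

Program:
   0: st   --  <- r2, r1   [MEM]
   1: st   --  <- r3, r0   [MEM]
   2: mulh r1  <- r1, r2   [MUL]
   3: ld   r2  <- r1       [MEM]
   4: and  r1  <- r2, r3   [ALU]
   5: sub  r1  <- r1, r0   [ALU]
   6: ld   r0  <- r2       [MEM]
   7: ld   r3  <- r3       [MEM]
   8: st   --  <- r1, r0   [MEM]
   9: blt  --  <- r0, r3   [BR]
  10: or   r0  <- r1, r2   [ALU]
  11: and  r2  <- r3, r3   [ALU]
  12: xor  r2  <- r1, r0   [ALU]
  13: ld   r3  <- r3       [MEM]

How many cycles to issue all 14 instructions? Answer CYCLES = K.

c0: i0 st.MEM  no-port MEM/MEM
c1: i1 st.MEM  no-port MEM/MUL
c2: i2 mulh.MUL  no-port MUL/MEM
c3: i3 ld.MEM  RAW r2
c4: i4 and.ALU  RAW+WAW r1
c5: i5&i6 sub.ALU/ld.MEM  dual
c6: i7 ld.MEM  no-port MEM/MEM
c7: i8&i9 st.MEM/blt.BR  dual
c8: i10&i11 or.ALU/and.ALU  dual
c9: i12&i13 xor.ALU/ld.MEM  dual

CYCLES = 10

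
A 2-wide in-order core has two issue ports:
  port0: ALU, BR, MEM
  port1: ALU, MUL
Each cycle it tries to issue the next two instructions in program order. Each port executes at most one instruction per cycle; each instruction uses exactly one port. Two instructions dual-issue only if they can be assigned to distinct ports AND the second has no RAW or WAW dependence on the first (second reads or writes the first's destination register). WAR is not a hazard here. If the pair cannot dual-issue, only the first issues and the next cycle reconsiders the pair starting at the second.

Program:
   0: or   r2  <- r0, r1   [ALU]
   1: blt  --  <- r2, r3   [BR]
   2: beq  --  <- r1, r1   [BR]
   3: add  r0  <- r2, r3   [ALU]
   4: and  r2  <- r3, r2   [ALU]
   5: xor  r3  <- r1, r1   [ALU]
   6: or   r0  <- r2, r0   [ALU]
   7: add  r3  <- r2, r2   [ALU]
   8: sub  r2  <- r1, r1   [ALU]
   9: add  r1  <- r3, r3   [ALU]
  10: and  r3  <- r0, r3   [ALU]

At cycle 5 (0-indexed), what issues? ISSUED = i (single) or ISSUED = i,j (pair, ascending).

  cy0 -> i0 (or.ALU) RAW r2
  cy1 -> i1 (blt.BR) no-port BR/BR
  cy2 -> i2&i3 (beq.BR/add.ALU) dual
  cy3 -> i4&i5 (and.ALU/xor.ALU) dual
  cy4 -> i6&i7 (or.ALU/add.ALU) dual
  cy5 -> i8&i9 (sub.ALU/add.ALU) dual
  cy6 -> i10 (and.ALU) tail

ISSUED = 8,9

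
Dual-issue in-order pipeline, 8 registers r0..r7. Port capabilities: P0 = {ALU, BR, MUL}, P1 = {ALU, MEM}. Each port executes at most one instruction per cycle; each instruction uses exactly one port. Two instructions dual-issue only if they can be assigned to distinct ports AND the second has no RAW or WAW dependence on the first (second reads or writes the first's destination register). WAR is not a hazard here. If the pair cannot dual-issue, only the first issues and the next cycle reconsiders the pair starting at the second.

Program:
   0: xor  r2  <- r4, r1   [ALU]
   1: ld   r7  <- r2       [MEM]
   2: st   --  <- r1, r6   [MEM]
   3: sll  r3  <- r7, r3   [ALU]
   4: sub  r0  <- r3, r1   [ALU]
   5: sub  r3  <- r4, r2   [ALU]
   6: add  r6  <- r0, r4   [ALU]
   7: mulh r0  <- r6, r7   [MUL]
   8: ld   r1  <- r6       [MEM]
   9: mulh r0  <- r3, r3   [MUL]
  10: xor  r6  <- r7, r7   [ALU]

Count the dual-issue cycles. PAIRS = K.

c0: i0 xor.ALU  RAW r2
c1: i1 ld.MEM  no-port MEM/MEM
c2: i2/i3 st.MEM;sll.ALU  pair
c3: i4/i5 sub.ALU;sub.ALU  pair
c4: i6 add.ALU  RAW r6
c5: i7/i8 mulh.MUL;ld.MEM  pair
c6: i9/i10 mulh.MUL;xor.ALU  pair

PAIRS = 4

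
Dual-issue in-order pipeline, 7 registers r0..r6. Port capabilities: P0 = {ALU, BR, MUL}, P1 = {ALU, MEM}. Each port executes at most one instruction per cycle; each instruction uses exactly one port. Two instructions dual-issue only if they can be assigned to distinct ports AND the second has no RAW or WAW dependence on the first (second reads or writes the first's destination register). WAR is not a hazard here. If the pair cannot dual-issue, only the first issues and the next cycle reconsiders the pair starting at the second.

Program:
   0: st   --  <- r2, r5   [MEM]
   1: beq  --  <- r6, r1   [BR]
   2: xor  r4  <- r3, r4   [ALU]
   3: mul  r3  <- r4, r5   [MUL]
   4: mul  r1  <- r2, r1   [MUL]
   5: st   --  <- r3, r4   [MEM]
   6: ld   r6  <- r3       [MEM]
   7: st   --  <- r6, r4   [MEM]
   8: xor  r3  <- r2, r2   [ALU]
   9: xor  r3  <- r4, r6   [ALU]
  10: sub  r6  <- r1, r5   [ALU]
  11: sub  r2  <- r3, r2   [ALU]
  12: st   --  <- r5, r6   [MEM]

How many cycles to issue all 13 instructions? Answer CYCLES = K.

CYCLES = 8

c0: i0&i1 st.MEM/beq.BR  pair
c1: i2 xor.ALU  RAW r4
c2: i3 mul.MUL  no-port MUL/MUL
c3: i4&i5 mul.MUL/st.MEM  pair
c4: i6 ld.MEM  no-port MEM/MEM
c5: i7&i8 st.MEM/xor.ALU  pair
c6: i9&i10 xor.ALU/sub.ALU  pair
c7: i11&i12 sub.ALU/st.MEM  pair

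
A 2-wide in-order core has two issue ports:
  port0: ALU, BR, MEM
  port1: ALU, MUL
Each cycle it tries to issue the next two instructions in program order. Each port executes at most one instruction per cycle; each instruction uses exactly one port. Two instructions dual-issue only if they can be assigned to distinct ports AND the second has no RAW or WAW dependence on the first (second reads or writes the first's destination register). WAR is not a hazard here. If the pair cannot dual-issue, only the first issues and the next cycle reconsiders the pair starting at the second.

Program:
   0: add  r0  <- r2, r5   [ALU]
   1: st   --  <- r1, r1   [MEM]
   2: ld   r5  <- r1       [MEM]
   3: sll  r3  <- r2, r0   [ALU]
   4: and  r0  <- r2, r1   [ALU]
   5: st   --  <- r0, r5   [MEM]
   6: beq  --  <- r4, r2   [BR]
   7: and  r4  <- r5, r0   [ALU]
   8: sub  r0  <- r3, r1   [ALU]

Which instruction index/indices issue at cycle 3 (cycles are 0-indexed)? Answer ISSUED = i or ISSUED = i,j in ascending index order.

c0: i0&i1 add+st  pair
c1: i2&i3 ld+sll  pair
c2: i4 and  RAW r0
c3: i5 st  no-port MEM/BR
c4: i6&i7 beq+and  pair
c5: i8 sub  tail

ISSUED = 5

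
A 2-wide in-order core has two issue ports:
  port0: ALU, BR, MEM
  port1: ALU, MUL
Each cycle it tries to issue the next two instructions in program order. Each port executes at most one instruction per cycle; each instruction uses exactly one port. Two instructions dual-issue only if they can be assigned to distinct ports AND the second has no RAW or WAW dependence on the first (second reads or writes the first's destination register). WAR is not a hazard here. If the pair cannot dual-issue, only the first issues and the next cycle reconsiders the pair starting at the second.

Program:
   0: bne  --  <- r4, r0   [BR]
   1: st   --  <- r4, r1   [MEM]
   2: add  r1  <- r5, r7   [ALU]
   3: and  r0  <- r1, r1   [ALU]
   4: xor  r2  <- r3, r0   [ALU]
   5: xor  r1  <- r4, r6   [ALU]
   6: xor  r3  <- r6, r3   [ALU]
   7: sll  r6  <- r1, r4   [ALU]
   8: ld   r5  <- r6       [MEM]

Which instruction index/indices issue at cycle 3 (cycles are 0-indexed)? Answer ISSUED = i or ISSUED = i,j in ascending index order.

ISSUED = 4,5

#0 head=0: bne.BR i0 no-port BR/MEM
#1 head=1: st.MEM+add.ALU i1+i2 dual
#2 head=3: and.ALU i3 RAW r0
#3 head=4: xor.ALU+xor.ALU i4+i5 dual
#4 head=6: xor.ALU+sll.ALU i6+i7 dual
#5 head=8: ld.MEM i8 tail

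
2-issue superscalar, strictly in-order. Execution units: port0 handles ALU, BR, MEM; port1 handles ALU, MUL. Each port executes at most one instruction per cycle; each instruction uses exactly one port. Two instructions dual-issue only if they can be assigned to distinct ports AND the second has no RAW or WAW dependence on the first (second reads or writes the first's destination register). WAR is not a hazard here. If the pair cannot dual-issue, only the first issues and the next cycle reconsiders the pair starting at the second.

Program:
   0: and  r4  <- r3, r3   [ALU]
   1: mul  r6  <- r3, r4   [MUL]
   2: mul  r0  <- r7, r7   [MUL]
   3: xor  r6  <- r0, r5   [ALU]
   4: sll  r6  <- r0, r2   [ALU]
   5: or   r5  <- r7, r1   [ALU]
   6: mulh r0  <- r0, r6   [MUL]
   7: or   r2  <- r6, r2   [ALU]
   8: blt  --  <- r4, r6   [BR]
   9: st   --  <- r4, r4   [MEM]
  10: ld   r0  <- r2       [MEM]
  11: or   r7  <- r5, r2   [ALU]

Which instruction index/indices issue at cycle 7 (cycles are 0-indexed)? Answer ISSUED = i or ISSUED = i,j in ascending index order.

ISSUED = 9

[0] i0  and  -- RAW r4
[1] i1  mul  -- no-port MUL/MUL
[2] i2  mul  -- RAW r0
[3] i3  xor  -- WAW r6
[4] i4+i5  sll or  -- pair
[5] i6+i7  mulh or  -- pair
[6] i8  blt  -- no-port BR/MEM
[7] i9  st  -- no-port MEM/MEM
[8] i10+i11  ld or  -- pair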